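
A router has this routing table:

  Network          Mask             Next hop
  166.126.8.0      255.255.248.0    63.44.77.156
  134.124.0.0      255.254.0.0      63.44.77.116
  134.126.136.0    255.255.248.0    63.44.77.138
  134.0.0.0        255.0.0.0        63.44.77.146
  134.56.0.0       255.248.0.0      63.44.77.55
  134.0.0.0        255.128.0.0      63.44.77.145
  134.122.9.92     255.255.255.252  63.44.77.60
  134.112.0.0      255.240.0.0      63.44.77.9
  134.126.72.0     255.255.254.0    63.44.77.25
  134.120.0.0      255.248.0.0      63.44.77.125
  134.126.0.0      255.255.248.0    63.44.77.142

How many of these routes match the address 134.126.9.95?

4

Prefixes containing 134.126.9.95:
  134.0.0.0/8 (134.0.0.0 - 134.255.255.255)
  134.0.0.0/9 (134.0.0.0 - 134.127.255.255)
  134.112.0.0/12 (134.112.0.0 - 134.127.255.255)
  134.120.0.0/13 (134.120.0.0 - 134.127.255.255)
Total matching entries: 4.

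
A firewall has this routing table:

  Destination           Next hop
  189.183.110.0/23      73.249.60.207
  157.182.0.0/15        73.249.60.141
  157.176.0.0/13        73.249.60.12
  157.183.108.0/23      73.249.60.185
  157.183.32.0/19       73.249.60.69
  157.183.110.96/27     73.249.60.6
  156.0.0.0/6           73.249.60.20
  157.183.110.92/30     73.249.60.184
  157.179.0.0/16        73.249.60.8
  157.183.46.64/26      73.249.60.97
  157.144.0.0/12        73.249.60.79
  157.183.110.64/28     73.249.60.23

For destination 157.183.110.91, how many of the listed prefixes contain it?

3

Prefixes containing 157.183.110.91:
  156.0.0.0/6 (156.0.0.0 - 159.255.255.255)
  157.176.0.0/13 (157.176.0.0 - 157.183.255.255)
  157.182.0.0/15 (157.182.0.0 - 157.183.255.255)
Total matching entries: 3.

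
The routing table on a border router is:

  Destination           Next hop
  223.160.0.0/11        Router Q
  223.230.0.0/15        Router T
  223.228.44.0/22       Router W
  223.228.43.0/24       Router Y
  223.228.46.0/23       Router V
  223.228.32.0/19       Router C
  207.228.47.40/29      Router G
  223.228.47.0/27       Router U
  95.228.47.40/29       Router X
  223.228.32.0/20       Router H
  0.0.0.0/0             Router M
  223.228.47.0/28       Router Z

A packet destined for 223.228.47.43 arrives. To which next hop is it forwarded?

Router V

Routes whose prefix contains 223.228.47.43:
  0.0.0.0/0 (default, matches everything) -> Router M
  223.228.32.0/19 (223.228.32.0 - 223.228.63.255) -> Router C
  223.228.32.0/20 (223.228.32.0 - 223.228.47.255) -> Router H
  223.228.44.0/22 (223.228.44.0 - 223.228.47.255) -> Router W
  223.228.46.0/23 (223.228.46.0 - 223.228.47.255) -> Router V
More-specific entries that do NOT match:
  207.228.47.40/29 (207.228.47.40 - 207.228.47.47) does not contain 223.228.47.43
  95.228.47.40/29 (95.228.47.40 - 95.228.47.47) does not contain 223.228.47.43
  223.228.47.0/28 (223.228.47.0 - 223.228.47.15) does not contain 223.228.47.43
  223.228.47.0/27 (223.228.47.0 - 223.228.47.31) does not contain 223.228.47.43
  223.228.43.0/24 (223.228.43.0 - 223.228.43.255) does not contain 223.228.47.43
Longest matching prefix is /23 -> next hop Router V.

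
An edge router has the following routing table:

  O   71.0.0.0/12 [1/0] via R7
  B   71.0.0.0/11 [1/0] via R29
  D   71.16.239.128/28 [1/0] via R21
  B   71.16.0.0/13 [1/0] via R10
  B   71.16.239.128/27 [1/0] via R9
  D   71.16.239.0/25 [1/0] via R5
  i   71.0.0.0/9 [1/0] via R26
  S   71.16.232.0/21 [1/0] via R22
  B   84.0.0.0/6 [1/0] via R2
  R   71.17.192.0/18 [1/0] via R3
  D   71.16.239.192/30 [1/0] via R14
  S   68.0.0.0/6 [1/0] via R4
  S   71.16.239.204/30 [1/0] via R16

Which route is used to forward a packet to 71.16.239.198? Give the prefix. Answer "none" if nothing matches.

71.16.232.0/21

Entries matching 71.16.239.198:
  68.0.0.0/6 (68.0.0.0 - 71.255.255.255)
  71.0.0.0/9 (71.0.0.0 - 71.127.255.255)
  71.0.0.0/11 (71.0.0.0 - 71.31.255.255)
  71.16.0.0/13 (71.16.0.0 - 71.23.255.255)
  71.16.232.0/21 (71.16.232.0 - 71.16.239.255)
Most specific is 71.16.232.0/21.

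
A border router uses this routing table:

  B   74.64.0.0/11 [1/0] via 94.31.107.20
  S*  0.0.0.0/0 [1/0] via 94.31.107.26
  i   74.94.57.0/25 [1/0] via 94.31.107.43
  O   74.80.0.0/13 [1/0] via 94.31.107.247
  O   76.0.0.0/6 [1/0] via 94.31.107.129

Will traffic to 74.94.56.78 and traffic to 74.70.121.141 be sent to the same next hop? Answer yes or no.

yes

74.94.56.78: longest match 74.64.0.0/11 -> 94.31.107.20
74.70.121.141: longest match 74.64.0.0/11 -> 94.31.107.20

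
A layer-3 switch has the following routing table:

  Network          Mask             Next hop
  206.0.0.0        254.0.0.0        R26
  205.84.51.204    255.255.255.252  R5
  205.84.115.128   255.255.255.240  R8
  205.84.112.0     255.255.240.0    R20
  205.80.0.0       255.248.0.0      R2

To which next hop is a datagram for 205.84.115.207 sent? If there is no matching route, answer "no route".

Routes whose prefix contains 205.84.115.207:
  205.80.0.0/13 (205.80.0.0 - 205.87.255.255) -> R2
  205.84.112.0/20 (205.84.112.0 - 205.84.127.255) -> R20
More-specific entries that do NOT match:
  205.84.51.204/30 (205.84.51.204 - 205.84.51.207) does not contain 205.84.115.207
  205.84.115.128/28 (205.84.115.128 - 205.84.115.143) does not contain 205.84.115.207
Longest matching prefix is /20 -> next hop R20.

R20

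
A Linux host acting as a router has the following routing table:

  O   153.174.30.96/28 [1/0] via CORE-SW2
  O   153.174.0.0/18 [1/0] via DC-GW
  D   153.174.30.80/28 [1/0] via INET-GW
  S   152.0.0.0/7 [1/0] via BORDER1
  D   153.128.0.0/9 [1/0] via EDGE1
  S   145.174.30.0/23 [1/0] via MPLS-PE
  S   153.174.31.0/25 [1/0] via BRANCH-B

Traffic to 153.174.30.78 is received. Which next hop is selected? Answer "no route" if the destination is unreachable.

DC-GW

Routes whose prefix contains 153.174.30.78:
  152.0.0.0/7 (152.0.0.0 - 153.255.255.255) -> BORDER1
  153.128.0.0/9 (153.128.0.0 - 153.255.255.255) -> EDGE1
  153.174.0.0/18 (153.174.0.0 - 153.174.63.255) -> DC-GW
More-specific entries that do NOT match:
  153.174.30.96/28 (153.174.30.96 - 153.174.30.111) does not contain 153.174.30.78
  153.174.30.80/28 (153.174.30.80 - 153.174.30.95) does not contain 153.174.30.78
  153.174.31.0/25 (153.174.31.0 - 153.174.31.127) does not contain 153.174.30.78
  145.174.30.0/23 (145.174.30.0 - 145.174.31.255) does not contain 153.174.30.78
Longest matching prefix is /18 -> next hop DC-GW.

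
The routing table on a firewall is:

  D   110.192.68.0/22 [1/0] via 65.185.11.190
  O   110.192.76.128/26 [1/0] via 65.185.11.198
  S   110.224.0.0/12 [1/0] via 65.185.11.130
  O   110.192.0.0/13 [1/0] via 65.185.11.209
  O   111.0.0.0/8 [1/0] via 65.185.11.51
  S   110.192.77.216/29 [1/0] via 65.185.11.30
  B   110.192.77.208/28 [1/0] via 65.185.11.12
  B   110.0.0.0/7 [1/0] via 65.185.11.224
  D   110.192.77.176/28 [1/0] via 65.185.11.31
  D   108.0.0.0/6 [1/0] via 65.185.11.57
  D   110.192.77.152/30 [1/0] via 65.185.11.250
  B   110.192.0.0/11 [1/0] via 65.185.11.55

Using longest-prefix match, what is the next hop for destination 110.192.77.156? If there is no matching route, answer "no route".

Routes whose prefix contains 110.192.77.156:
  108.0.0.0/6 (108.0.0.0 - 111.255.255.255) -> 65.185.11.57
  110.0.0.0/7 (110.0.0.0 - 111.255.255.255) -> 65.185.11.224
  110.192.0.0/11 (110.192.0.0 - 110.223.255.255) -> 65.185.11.55
  110.192.0.0/13 (110.192.0.0 - 110.199.255.255) -> 65.185.11.209
More-specific entries that do NOT match:
  110.192.77.152/30 (110.192.77.152 - 110.192.77.155) does not contain 110.192.77.156
  110.192.77.216/29 (110.192.77.216 - 110.192.77.223) does not contain 110.192.77.156
  110.192.77.208/28 (110.192.77.208 - 110.192.77.223) does not contain 110.192.77.156
  110.192.77.176/28 (110.192.77.176 - 110.192.77.191) does not contain 110.192.77.156
  110.192.76.128/26 (110.192.76.128 - 110.192.76.191) does not contain 110.192.77.156
  110.192.68.0/22 (110.192.68.0 - 110.192.71.255) does not contain 110.192.77.156
Longest matching prefix is /13 -> next hop 65.185.11.209.

65.185.11.209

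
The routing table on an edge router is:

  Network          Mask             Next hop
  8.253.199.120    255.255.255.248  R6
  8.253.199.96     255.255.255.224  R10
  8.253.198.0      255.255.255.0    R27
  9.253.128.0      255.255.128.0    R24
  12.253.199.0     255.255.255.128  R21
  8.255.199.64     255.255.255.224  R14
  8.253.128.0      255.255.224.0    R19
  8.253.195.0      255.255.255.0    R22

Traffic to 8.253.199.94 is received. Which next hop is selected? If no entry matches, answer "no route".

no route

No entry's prefix contains 8.253.199.94; there is no default route.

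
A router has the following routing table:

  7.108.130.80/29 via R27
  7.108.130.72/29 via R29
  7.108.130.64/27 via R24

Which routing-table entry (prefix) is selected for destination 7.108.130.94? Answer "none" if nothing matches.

Entries matching 7.108.130.94:
  7.108.130.64/27 (7.108.130.64 - 7.108.130.95)
Most specific is 7.108.130.64/27.

7.108.130.64/27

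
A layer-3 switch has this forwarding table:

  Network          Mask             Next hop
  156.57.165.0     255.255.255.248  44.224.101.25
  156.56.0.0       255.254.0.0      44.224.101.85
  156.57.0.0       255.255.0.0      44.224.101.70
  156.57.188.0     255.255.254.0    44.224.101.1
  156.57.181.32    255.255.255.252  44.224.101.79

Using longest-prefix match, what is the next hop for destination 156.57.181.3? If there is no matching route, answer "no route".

44.224.101.70

Routes whose prefix contains 156.57.181.3:
  156.56.0.0/15 (156.56.0.0 - 156.57.255.255) -> 44.224.101.85
  156.57.0.0/16 (156.57.0.0 - 156.57.255.255) -> 44.224.101.70
More-specific entries that do NOT match:
  156.57.181.32/30 (156.57.181.32 - 156.57.181.35) does not contain 156.57.181.3
  156.57.165.0/29 (156.57.165.0 - 156.57.165.7) does not contain 156.57.181.3
  156.57.188.0/23 (156.57.188.0 - 156.57.189.255) does not contain 156.57.181.3
Longest matching prefix is /16 -> next hop 44.224.101.70.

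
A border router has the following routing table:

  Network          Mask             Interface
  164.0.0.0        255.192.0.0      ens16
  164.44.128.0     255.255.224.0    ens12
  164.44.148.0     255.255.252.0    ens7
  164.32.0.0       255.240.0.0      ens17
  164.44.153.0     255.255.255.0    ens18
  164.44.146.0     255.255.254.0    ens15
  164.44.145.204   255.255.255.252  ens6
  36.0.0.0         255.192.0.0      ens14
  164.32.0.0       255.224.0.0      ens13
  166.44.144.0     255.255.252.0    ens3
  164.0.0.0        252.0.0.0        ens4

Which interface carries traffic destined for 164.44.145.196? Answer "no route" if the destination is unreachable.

Routes whose prefix contains 164.44.145.196:
  164.0.0.0/6 (164.0.0.0 - 167.255.255.255) -> ens4
  164.0.0.0/10 (164.0.0.0 - 164.63.255.255) -> ens16
  164.32.0.0/11 (164.32.0.0 - 164.63.255.255) -> ens13
  164.32.0.0/12 (164.32.0.0 - 164.47.255.255) -> ens17
  164.44.128.0/19 (164.44.128.0 - 164.44.159.255) -> ens12
More-specific entries that do NOT match:
  164.44.145.204/30 (164.44.145.204 - 164.44.145.207) does not contain 164.44.145.196
  164.44.153.0/24 (164.44.153.0 - 164.44.153.255) does not contain 164.44.145.196
  164.44.146.0/23 (164.44.146.0 - 164.44.147.255) does not contain 164.44.145.196
  164.44.148.0/22 (164.44.148.0 - 164.44.151.255) does not contain 164.44.145.196
  166.44.144.0/22 (166.44.144.0 - 166.44.147.255) does not contain 164.44.145.196
Longest matching prefix is /19 -> interface ens12.

ens12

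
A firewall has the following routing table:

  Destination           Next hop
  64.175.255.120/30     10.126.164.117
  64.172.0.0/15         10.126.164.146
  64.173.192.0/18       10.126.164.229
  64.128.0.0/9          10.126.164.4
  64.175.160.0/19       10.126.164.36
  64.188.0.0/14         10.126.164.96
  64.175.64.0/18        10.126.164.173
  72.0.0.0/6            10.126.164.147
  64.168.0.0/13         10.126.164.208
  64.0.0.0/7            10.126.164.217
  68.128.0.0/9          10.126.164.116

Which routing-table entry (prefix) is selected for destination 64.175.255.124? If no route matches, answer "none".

Entries matching 64.175.255.124:
  64.0.0.0/7 (64.0.0.0 - 65.255.255.255)
  64.128.0.0/9 (64.128.0.0 - 64.255.255.255)
  64.168.0.0/13 (64.168.0.0 - 64.175.255.255)
Most specific is 64.168.0.0/13.

64.168.0.0/13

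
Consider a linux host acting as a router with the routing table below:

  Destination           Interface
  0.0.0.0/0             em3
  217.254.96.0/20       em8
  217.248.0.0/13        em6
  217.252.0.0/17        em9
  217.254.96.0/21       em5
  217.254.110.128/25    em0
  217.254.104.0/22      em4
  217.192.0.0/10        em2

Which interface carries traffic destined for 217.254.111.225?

em8

Routes whose prefix contains 217.254.111.225:
  0.0.0.0/0 (default, matches everything) -> em3
  217.192.0.0/10 (217.192.0.0 - 217.255.255.255) -> em2
  217.248.0.0/13 (217.248.0.0 - 217.255.255.255) -> em6
  217.254.96.0/20 (217.254.96.0 - 217.254.111.255) -> em8
More-specific entries that do NOT match:
  217.254.110.128/25 (217.254.110.128 - 217.254.110.255) does not contain 217.254.111.225
  217.254.104.0/22 (217.254.104.0 - 217.254.107.255) does not contain 217.254.111.225
  217.254.96.0/21 (217.254.96.0 - 217.254.103.255) does not contain 217.254.111.225
Longest matching prefix is /20 -> interface em8.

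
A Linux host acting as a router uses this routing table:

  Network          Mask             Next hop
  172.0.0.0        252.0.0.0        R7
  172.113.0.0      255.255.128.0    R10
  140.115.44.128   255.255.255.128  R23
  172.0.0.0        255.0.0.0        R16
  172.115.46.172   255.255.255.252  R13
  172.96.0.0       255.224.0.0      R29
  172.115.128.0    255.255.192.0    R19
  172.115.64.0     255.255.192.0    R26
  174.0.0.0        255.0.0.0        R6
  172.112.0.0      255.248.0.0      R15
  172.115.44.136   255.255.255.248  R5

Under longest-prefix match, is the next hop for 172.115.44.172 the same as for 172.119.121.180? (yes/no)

172.115.44.172: longest match 172.112.0.0/13 -> R15
172.119.121.180: longest match 172.112.0.0/13 -> R15

yes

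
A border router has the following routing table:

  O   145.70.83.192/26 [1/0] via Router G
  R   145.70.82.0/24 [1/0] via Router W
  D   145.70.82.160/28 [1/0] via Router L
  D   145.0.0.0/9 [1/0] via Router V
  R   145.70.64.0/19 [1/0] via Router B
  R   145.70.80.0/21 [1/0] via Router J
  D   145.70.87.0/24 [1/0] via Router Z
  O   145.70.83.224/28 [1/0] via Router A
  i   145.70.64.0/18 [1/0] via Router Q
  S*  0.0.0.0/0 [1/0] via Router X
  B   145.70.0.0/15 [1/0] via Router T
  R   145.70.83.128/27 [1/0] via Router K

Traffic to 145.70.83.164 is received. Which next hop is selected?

Routes whose prefix contains 145.70.83.164:
  0.0.0.0/0 (default, matches everything) -> Router X
  145.0.0.0/9 (145.0.0.0 - 145.127.255.255) -> Router V
  145.70.0.0/15 (145.70.0.0 - 145.71.255.255) -> Router T
  145.70.64.0/18 (145.70.64.0 - 145.70.127.255) -> Router Q
  145.70.64.0/19 (145.70.64.0 - 145.70.95.255) -> Router B
  145.70.80.0/21 (145.70.80.0 - 145.70.87.255) -> Router J
More-specific entries that do NOT match:
  145.70.82.160/28 (145.70.82.160 - 145.70.82.175) does not contain 145.70.83.164
  145.70.83.224/28 (145.70.83.224 - 145.70.83.239) does not contain 145.70.83.164
  145.70.83.128/27 (145.70.83.128 - 145.70.83.159) does not contain 145.70.83.164
  145.70.83.192/26 (145.70.83.192 - 145.70.83.255) does not contain 145.70.83.164
  145.70.82.0/24 (145.70.82.0 - 145.70.82.255) does not contain 145.70.83.164
  145.70.87.0/24 (145.70.87.0 - 145.70.87.255) does not contain 145.70.83.164
Longest matching prefix is /21 -> next hop Router J.

Router J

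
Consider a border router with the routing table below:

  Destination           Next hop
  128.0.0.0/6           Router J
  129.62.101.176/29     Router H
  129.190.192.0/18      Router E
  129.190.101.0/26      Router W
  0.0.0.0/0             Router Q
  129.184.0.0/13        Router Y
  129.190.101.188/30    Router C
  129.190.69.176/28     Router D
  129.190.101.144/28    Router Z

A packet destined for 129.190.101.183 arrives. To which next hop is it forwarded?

Routes whose prefix contains 129.190.101.183:
  0.0.0.0/0 (default, matches everything) -> Router Q
  128.0.0.0/6 (128.0.0.0 - 131.255.255.255) -> Router J
  129.184.0.0/13 (129.184.0.0 - 129.191.255.255) -> Router Y
More-specific entries that do NOT match:
  129.190.101.188/30 (129.190.101.188 - 129.190.101.191) does not contain 129.190.101.183
  129.62.101.176/29 (129.62.101.176 - 129.62.101.183) does not contain 129.190.101.183
  129.190.69.176/28 (129.190.69.176 - 129.190.69.191) does not contain 129.190.101.183
  129.190.101.144/28 (129.190.101.144 - 129.190.101.159) does not contain 129.190.101.183
  129.190.101.0/26 (129.190.101.0 - 129.190.101.63) does not contain 129.190.101.183
  129.190.192.0/18 (129.190.192.0 - 129.190.255.255) does not contain 129.190.101.183
Longest matching prefix is /13 -> next hop Router Y.

Router Y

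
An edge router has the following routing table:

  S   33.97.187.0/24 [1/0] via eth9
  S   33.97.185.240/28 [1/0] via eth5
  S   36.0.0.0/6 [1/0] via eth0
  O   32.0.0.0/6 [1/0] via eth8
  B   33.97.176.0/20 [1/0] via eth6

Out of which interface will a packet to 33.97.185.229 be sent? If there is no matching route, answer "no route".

Routes whose prefix contains 33.97.185.229:
  32.0.0.0/6 (32.0.0.0 - 35.255.255.255) -> eth8
  33.97.176.0/20 (33.97.176.0 - 33.97.191.255) -> eth6
More-specific entries that do NOT match:
  33.97.185.240/28 (33.97.185.240 - 33.97.185.255) does not contain 33.97.185.229
  33.97.187.0/24 (33.97.187.0 - 33.97.187.255) does not contain 33.97.185.229
Longest matching prefix is /20 -> interface eth6.

eth6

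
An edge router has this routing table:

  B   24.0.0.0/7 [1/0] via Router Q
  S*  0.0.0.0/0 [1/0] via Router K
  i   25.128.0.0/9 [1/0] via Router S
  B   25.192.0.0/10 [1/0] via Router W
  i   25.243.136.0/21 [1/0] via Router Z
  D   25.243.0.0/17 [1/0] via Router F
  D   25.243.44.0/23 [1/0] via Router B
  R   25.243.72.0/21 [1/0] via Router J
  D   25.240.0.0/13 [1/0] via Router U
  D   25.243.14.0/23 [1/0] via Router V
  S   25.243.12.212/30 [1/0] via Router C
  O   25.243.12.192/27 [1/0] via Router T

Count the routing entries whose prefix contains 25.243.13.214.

6

Prefixes containing 25.243.13.214:
  0.0.0.0/0 (default, matches everything)
  24.0.0.0/7 (24.0.0.0 - 25.255.255.255)
  25.128.0.0/9 (25.128.0.0 - 25.255.255.255)
  25.192.0.0/10 (25.192.0.0 - 25.255.255.255)
  25.240.0.0/13 (25.240.0.0 - 25.247.255.255)
  25.243.0.0/17 (25.243.0.0 - 25.243.127.255)
Total matching entries: 6.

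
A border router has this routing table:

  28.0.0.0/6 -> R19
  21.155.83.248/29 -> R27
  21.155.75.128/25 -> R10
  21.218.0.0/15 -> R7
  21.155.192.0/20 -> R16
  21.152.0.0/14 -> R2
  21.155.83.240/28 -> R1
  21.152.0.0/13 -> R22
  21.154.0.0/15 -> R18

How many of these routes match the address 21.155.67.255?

3

Prefixes containing 21.155.67.255:
  21.152.0.0/13 (21.152.0.0 - 21.159.255.255)
  21.152.0.0/14 (21.152.0.0 - 21.155.255.255)
  21.154.0.0/15 (21.154.0.0 - 21.155.255.255)
Total matching entries: 3.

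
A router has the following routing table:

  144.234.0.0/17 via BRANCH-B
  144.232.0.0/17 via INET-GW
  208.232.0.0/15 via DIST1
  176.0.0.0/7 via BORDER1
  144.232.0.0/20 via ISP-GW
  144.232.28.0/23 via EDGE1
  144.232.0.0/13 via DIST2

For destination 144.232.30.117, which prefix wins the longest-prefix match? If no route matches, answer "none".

144.232.0.0/17

Entries matching 144.232.30.117:
  144.232.0.0/13 (144.232.0.0 - 144.239.255.255)
  144.232.0.0/17 (144.232.0.0 - 144.232.127.255)
Most specific is 144.232.0.0/17.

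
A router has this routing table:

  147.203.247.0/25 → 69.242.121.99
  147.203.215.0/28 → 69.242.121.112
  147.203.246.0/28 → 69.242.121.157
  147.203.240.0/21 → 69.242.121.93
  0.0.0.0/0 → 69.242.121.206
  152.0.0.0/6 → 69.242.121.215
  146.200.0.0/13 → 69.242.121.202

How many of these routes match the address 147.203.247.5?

Prefixes containing 147.203.247.5:
  0.0.0.0/0 (default, matches everything)
  147.203.240.0/21 (147.203.240.0 - 147.203.247.255)
  147.203.247.0/25 (147.203.247.0 - 147.203.247.127)
Total matching entries: 3.

3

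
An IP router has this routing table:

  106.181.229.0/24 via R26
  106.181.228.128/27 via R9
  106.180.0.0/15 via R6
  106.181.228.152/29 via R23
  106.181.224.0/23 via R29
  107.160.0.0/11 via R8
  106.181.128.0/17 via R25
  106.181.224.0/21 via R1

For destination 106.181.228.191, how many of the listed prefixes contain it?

3

Prefixes containing 106.181.228.191:
  106.180.0.0/15 (106.180.0.0 - 106.181.255.255)
  106.181.128.0/17 (106.181.128.0 - 106.181.255.255)
  106.181.224.0/21 (106.181.224.0 - 106.181.231.255)
Total matching entries: 3.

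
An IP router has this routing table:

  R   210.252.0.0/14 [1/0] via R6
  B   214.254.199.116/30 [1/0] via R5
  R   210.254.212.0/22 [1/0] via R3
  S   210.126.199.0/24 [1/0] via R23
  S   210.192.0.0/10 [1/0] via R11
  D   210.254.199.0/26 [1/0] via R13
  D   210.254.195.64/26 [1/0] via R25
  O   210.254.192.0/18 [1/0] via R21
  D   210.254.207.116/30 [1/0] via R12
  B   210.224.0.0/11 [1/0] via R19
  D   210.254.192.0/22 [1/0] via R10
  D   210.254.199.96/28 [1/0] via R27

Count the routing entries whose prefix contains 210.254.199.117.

4

Prefixes containing 210.254.199.117:
  210.192.0.0/10 (210.192.0.0 - 210.255.255.255)
  210.224.0.0/11 (210.224.0.0 - 210.255.255.255)
  210.252.0.0/14 (210.252.0.0 - 210.255.255.255)
  210.254.192.0/18 (210.254.192.0 - 210.254.255.255)
Total matching entries: 4.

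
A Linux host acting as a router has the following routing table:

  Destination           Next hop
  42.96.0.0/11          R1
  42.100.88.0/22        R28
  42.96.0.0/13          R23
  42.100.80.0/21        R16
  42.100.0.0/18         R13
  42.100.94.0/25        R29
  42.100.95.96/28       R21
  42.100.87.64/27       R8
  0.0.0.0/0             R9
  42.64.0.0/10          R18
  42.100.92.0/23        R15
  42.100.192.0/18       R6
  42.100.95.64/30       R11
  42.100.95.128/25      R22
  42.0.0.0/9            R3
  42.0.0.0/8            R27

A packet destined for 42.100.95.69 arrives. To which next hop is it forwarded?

Routes whose prefix contains 42.100.95.69:
  0.0.0.0/0 (default, matches everything) -> R9
  42.0.0.0/8 (42.0.0.0 - 42.255.255.255) -> R27
  42.0.0.0/9 (42.0.0.0 - 42.127.255.255) -> R3
  42.64.0.0/10 (42.64.0.0 - 42.127.255.255) -> R18
  42.96.0.0/11 (42.96.0.0 - 42.127.255.255) -> R1
  42.96.0.0/13 (42.96.0.0 - 42.103.255.255) -> R23
More-specific entries that do NOT match:
  42.100.95.64/30 (42.100.95.64 - 42.100.95.67) does not contain 42.100.95.69
  42.100.95.96/28 (42.100.95.96 - 42.100.95.111) does not contain 42.100.95.69
  42.100.87.64/27 (42.100.87.64 - 42.100.87.95) does not contain 42.100.95.69
  42.100.94.0/25 (42.100.94.0 - 42.100.94.127) does not contain 42.100.95.69
  42.100.95.128/25 (42.100.95.128 - 42.100.95.255) does not contain 42.100.95.69
  42.100.92.0/23 (42.100.92.0 - 42.100.93.255) does not contain 42.100.95.69
  42.100.88.0/22 (42.100.88.0 - 42.100.91.255) does not contain 42.100.95.69
  42.100.80.0/21 (42.100.80.0 - 42.100.87.255) does not contain 42.100.95.69
  42.100.0.0/18 (42.100.0.0 - 42.100.63.255) does not contain 42.100.95.69
  42.100.192.0/18 (42.100.192.0 - 42.100.255.255) does not contain 42.100.95.69
Longest matching prefix is /13 -> next hop R23.

R23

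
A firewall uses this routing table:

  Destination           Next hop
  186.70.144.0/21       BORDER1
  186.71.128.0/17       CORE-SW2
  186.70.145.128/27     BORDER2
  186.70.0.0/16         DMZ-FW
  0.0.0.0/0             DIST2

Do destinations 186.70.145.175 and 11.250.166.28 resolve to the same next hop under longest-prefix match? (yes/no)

186.70.145.175: longest match 186.70.144.0/21 -> BORDER1
11.250.166.28: longest match 0.0.0.0/0 -> DIST2

no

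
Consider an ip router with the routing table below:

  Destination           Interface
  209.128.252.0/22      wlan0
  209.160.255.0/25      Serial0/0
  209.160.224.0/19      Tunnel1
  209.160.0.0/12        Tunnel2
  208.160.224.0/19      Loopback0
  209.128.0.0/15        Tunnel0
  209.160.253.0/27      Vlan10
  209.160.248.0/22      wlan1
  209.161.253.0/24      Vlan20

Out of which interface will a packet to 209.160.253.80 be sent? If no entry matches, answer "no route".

Tunnel1

Routes whose prefix contains 209.160.253.80:
  209.160.0.0/12 (209.160.0.0 - 209.175.255.255) -> Tunnel2
  209.160.224.0/19 (209.160.224.0 - 209.160.255.255) -> Tunnel1
More-specific entries that do NOT match:
  209.160.253.0/27 (209.160.253.0 - 209.160.253.31) does not contain 209.160.253.80
  209.160.255.0/25 (209.160.255.0 - 209.160.255.127) does not contain 209.160.253.80
  209.161.253.0/24 (209.161.253.0 - 209.161.253.255) does not contain 209.160.253.80
  209.128.252.0/22 (209.128.252.0 - 209.128.255.255) does not contain 209.160.253.80
  209.160.248.0/22 (209.160.248.0 - 209.160.251.255) does not contain 209.160.253.80
Longest matching prefix is /19 -> interface Tunnel1.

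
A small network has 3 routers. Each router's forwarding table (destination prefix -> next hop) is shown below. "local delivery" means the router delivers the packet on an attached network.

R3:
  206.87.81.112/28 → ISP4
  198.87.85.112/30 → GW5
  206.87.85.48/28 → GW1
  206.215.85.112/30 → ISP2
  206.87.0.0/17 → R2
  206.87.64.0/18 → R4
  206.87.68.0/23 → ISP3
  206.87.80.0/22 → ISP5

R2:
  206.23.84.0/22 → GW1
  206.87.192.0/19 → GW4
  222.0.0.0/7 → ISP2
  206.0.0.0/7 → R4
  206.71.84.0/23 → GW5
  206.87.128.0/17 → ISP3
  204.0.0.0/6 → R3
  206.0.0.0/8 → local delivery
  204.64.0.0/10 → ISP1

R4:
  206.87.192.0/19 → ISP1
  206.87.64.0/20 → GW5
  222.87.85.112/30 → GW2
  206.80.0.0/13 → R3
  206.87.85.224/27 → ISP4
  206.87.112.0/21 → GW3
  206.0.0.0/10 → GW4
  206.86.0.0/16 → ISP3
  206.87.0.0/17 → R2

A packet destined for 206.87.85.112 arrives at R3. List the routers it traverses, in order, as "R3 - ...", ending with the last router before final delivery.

R3 - R4 - R2

At R3: longest match for 206.87.85.112 is 206.87.64.0/18 -> R4
At R4: longest match for 206.87.85.112 is 206.87.0.0/17 -> R2
At R2: longest match for 206.87.85.112 is 206.0.0.0/8 -> local delivery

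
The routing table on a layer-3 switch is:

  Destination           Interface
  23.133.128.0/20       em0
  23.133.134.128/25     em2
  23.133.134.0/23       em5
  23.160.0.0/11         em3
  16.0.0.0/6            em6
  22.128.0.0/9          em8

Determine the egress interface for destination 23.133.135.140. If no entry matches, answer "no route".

em5

Routes whose prefix contains 23.133.135.140:
  23.133.128.0/20 (23.133.128.0 - 23.133.143.255) -> em0
  23.133.134.0/23 (23.133.134.0 - 23.133.135.255) -> em5
More-specific entries that do NOT match:
  23.133.134.128/25 (23.133.134.128 - 23.133.134.255) does not contain 23.133.135.140
Longest matching prefix is /23 -> interface em5.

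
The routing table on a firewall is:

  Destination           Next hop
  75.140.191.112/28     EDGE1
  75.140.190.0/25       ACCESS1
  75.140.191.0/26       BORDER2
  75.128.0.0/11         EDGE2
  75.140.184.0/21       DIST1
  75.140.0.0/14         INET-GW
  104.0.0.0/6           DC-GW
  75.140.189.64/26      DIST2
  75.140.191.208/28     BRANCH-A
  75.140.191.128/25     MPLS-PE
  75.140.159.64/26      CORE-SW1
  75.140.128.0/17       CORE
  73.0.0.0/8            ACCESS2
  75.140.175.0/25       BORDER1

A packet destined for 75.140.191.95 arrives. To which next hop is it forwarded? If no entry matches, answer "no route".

DIST1

Routes whose prefix contains 75.140.191.95:
  75.128.0.0/11 (75.128.0.0 - 75.159.255.255) -> EDGE2
  75.140.0.0/14 (75.140.0.0 - 75.143.255.255) -> INET-GW
  75.140.128.0/17 (75.140.128.0 - 75.140.255.255) -> CORE
  75.140.184.0/21 (75.140.184.0 - 75.140.191.255) -> DIST1
More-specific entries that do NOT match:
  75.140.191.112/28 (75.140.191.112 - 75.140.191.127) does not contain 75.140.191.95
  75.140.191.208/28 (75.140.191.208 - 75.140.191.223) does not contain 75.140.191.95
  75.140.191.0/26 (75.140.191.0 - 75.140.191.63) does not contain 75.140.191.95
  75.140.189.64/26 (75.140.189.64 - 75.140.189.127) does not contain 75.140.191.95
  75.140.159.64/26 (75.140.159.64 - 75.140.159.127) does not contain 75.140.191.95
  75.140.190.0/25 (75.140.190.0 - 75.140.190.127) does not contain 75.140.191.95
  75.140.191.128/25 (75.140.191.128 - 75.140.191.255) does not contain 75.140.191.95
  75.140.175.0/25 (75.140.175.0 - 75.140.175.127) does not contain 75.140.191.95
Longest matching prefix is /21 -> next hop DIST1.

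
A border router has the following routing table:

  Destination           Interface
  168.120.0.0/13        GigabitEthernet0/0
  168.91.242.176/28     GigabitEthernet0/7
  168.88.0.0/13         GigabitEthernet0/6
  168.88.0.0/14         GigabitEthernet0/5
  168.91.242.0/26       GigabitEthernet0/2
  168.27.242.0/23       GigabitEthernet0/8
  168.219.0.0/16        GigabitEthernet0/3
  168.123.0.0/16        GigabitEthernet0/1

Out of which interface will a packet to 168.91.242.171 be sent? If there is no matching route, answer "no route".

GigabitEthernet0/5

Routes whose prefix contains 168.91.242.171:
  168.88.0.0/13 (168.88.0.0 - 168.95.255.255) -> GigabitEthernet0/6
  168.88.0.0/14 (168.88.0.0 - 168.91.255.255) -> GigabitEthernet0/5
More-specific entries that do NOT match:
  168.91.242.176/28 (168.91.242.176 - 168.91.242.191) does not contain 168.91.242.171
  168.91.242.0/26 (168.91.242.0 - 168.91.242.63) does not contain 168.91.242.171
  168.27.242.0/23 (168.27.242.0 - 168.27.243.255) does not contain 168.91.242.171
  168.219.0.0/16 (168.219.0.0 - 168.219.255.255) does not contain 168.91.242.171
  168.123.0.0/16 (168.123.0.0 - 168.123.255.255) does not contain 168.91.242.171
Longest matching prefix is /14 -> interface GigabitEthernet0/5.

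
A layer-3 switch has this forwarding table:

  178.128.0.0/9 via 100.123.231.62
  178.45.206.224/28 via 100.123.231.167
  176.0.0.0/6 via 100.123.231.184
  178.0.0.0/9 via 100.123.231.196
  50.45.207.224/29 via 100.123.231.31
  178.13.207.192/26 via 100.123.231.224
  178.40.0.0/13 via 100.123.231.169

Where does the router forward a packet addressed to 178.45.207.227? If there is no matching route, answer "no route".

Routes whose prefix contains 178.45.207.227:
  176.0.0.0/6 (176.0.0.0 - 179.255.255.255) -> 100.123.231.184
  178.0.0.0/9 (178.0.0.0 - 178.127.255.255) -> 100.123.231.196
  178.40.0.0/13 (178.40.0.0 - 178.47.255.255) -> 100.123.231.169
More-specific entries that do NOT match:
  50.45.207.224/29 (50.45.207.224 - 50.45.207.231) does not contain 178.45.207.227
  178.45.206.224/28 (178.45.206.224 - 178.45.206.239) does not contain 178.45.207.227
  178.13.207.192/26 (178.13.207.192 - 178.13.207.255) does not contain 178.45.207.227
Longest matching prefix is /13 -> next hop 100.123.231.169.

100.123.231.169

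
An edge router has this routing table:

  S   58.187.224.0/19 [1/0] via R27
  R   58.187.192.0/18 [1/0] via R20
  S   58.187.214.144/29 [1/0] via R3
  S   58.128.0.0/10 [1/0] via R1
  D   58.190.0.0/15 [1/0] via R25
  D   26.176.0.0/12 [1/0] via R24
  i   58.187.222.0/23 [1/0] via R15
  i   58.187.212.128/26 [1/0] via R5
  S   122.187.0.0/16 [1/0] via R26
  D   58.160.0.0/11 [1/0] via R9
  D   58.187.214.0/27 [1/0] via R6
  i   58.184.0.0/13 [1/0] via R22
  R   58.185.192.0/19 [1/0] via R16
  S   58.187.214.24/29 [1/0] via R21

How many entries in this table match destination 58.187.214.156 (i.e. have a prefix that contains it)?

Prefixes containing 58.187.214.156:
  58.128.0.0/10 (58.128.0.0 - 58.191.255.255)
  58.160.0.0/11 (58.160.0.0 - 58.191.255.255)
  58.184.0.0/13 (58.184.0.0 - 58.191.255.255)
  58.187.192.0/18 (58.187.192.0 - 58.187.255.255)
Total matching entries: 4.

4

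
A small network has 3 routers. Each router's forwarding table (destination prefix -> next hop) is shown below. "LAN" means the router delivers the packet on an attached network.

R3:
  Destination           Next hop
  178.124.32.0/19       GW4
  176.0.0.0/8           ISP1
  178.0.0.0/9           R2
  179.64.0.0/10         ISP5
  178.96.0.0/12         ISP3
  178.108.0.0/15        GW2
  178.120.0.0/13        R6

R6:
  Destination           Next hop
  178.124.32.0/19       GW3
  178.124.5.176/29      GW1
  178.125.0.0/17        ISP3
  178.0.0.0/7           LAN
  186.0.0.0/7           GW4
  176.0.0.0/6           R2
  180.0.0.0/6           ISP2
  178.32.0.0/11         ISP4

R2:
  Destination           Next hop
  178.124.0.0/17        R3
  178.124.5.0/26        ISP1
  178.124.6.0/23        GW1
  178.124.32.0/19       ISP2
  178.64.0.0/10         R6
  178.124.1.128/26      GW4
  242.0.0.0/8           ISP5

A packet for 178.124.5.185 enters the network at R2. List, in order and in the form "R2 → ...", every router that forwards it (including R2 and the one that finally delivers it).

At R2: longest match for 178.124.5.185 is 178.124.0.0/17 -> R3
At R3: longest match for 178.124.5.185 is 178.120.0.0/13 -> R6
At R6: longest match for 178.124.5.185 is 178.0.0.0/7 -> LAN

R2 → R3 → R6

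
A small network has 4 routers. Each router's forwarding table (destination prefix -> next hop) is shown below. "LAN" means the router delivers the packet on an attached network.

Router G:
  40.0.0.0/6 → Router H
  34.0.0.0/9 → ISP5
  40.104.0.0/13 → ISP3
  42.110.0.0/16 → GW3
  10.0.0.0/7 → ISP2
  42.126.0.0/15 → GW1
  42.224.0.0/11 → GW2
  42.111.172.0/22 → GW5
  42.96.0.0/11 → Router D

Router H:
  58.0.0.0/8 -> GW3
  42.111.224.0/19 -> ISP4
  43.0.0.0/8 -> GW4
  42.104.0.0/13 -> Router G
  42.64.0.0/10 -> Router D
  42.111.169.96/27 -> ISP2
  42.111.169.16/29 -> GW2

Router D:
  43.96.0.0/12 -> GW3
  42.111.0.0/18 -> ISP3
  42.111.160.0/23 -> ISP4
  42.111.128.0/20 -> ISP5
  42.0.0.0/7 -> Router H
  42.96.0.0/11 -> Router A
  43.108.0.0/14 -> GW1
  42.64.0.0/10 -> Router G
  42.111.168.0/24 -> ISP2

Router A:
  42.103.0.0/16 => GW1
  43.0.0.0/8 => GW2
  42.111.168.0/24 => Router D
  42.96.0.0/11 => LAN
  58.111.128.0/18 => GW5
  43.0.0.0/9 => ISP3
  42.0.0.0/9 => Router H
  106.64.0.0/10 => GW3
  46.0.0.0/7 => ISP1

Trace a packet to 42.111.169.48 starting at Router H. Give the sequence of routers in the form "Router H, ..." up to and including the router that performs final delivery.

At Router H: longest match for 42.111.169.48 is 42.104.0.0/13 -> Router G
At Router G: longest match for 42.111.169.48 is 42.96.0.0/11 -> Router D
At Router D: longest match for 42.111.169.48 is 42.96.0.0/11 -> Router A
At Router A: longest match for 42.111.169.48 is 42.96.0.0/11 -> LAN

Router H, Router G, Router D, Router A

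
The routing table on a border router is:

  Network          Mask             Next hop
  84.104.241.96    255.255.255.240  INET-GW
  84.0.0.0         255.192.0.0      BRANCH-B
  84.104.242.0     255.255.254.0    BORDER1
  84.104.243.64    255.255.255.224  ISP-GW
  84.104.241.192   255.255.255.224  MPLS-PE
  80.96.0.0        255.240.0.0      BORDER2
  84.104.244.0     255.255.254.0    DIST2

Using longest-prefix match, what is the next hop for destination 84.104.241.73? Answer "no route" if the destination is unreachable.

no route

No entry's prefix contains 84.104.241.73; there is no default route.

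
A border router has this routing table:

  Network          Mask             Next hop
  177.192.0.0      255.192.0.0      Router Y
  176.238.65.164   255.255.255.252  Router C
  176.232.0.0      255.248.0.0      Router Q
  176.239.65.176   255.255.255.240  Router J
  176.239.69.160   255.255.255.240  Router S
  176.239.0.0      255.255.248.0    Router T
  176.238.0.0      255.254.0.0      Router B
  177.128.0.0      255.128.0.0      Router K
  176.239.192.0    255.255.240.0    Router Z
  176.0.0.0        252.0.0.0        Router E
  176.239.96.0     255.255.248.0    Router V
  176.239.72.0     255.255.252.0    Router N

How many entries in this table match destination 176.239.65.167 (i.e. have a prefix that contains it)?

3

Prefixes containing 176.239.65.167:
  176.0.0.0/6 (176.0.0.0 - 179.255.255.255)
  176.232.0.0/13 (176.232.0.0 - 176.239.255.255)
  176.238.0.0/15 (176.238.0.0 - 176.239.255.255)
Total matching entries: 3.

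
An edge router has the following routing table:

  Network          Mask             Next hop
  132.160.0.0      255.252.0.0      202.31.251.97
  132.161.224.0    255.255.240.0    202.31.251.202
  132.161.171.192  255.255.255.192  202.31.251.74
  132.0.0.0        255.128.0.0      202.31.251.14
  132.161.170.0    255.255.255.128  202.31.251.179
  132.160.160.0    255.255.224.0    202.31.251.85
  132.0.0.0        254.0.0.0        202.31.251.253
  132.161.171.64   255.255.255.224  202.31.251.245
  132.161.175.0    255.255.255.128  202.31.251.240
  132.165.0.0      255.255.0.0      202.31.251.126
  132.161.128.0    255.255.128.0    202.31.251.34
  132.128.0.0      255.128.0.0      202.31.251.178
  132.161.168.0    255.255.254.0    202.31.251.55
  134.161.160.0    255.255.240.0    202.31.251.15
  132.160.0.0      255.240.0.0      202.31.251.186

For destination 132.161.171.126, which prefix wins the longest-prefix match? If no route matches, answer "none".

Entries matching 132.161.171.126:
  132.0.0.0/7 (132.0.0.0 - 133.255.255.255)
  132.128.0.0/9 (132.128.0.0 - 132.255.255.255)
  132.160.0.0/12 (132.160.0.0 - 132.175.255.255)
  132.160.0.0/14 (132.160.0.0 - 132.163.255.255)
  132.161.128.0/17 (132.161.128.0 - 132.161.255.255)
Most specific is 132.161.128.0/17.

132.161.128.0/17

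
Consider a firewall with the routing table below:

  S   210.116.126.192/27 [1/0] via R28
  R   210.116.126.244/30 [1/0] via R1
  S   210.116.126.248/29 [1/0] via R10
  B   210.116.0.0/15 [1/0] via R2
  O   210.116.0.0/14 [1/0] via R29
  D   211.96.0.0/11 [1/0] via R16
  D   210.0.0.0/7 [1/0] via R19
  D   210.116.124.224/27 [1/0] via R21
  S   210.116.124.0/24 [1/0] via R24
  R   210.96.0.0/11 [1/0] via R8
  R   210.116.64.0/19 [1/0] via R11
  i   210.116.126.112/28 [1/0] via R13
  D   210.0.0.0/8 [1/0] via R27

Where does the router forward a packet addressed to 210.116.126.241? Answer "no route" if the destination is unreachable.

R2

Routes whose prefix contains 210.116.126.241:
  210.0.0.0/7 (210.0.0.0 - 211.255.255.255) -> R19
  210.0.0.0/8 (210.0.0.0 - 210.255.255.255) -> R27
  210.96.0.0/11 (210.96.0.0 - 210.127.255.255) -> R8
  210.116.0.0/14 (210.116.0.0 - 210.119.255.255) -> R29
  210.116.0.0/15 (210.116.0.0 - 210.117.255.255) -> R2
More-specific entries that do NOT match:
  210.116.126.244/30 (210.116.126.244 - 210.116.126.247) does not contain 210.116.126.241
  210.116.126.248/29 (210.116.126.248 - 210.116.126.255) does not contain 210.116.126.241
  210.116.126.112/28 (210.116.126.112 - 210.116.126.127) does not contain 210.116.126.241
  210.116.126.192/27 (210.116.126.192 - 210.116.126.223) does not contain 210.116.126.241
  210.116.124.224/27 (210.116.124.224 - 210.116.124.255) does not contain 210.116.126.241
  210.116.124.0/24 (210.116.124.0 - 210.116.124.255) does not contain 210.116.126.241
  210.116.64.0/19 (210.116.64.0 - 210.116.95.255) does not contain 210.116.126.241
Longest matching prefix is /15 -> next hop R2.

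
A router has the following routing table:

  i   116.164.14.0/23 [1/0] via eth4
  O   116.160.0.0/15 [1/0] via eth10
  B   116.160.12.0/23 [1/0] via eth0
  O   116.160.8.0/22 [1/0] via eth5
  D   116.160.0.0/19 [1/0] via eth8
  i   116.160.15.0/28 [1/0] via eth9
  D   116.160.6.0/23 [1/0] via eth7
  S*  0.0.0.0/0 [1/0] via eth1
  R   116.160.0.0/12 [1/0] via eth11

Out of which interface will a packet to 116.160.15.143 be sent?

eth8

Routes whose prefix contains 116.160.15.143:
  0.0.0.0/0 (default, matches everything) -> eth1
  116.160.0.0/12 (116.160.0.0 - 116.175.255.255) -> eth11
  116.160.0.0/15 (116.160.0.0 - 116.161.255.255) -> eth10
  116.160.0.0/19 (116.160.0.0 - 116.160.31.255) -> eth8
More-specific entries that do NOT match:
  116.160.15.0/28 (116.160.15.0 - 116.160.15.15) does not contain 116.160.15.143
  116.164.14.0/23 (116.164.14.0 - 116.164.15.255) does not contain 116.160.15.143
  116.160.12.0/23 (116.160.12.0 - 116.160.13.255) does not contain 116.160.15.143
  116.160.6.0/23 (116.160.6.0 - 116.160.7.255) does not contain 116.160.15.143
  116.160.8.0/22 (116.160.8.0 - 116.160.11.255) does not contain 116.160.15.143
Longest matching prefix is /19 -> interface eth8.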